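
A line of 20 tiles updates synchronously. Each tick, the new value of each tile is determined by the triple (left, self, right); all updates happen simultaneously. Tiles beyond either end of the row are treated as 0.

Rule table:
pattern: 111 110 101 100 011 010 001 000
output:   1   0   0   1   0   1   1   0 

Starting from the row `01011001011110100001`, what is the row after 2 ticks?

11000111001100110011
00101010110011001100

00101010110011001100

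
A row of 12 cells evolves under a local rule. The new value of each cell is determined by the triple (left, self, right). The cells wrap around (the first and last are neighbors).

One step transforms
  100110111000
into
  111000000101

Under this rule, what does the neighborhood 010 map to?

1

At position 0 the neighborhood is 010; the next row has 1 there.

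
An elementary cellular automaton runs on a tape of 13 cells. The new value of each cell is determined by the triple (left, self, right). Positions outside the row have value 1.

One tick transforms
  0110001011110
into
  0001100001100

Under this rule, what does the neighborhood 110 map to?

At position 2 the neighborhood is 110; the next row has 0 there.

0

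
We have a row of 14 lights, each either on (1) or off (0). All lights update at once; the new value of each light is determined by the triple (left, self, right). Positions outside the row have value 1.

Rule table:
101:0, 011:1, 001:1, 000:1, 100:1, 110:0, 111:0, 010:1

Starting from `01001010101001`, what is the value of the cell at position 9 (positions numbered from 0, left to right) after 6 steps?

0

01111010101111
01000010101000
01111110101111
01000000101000
01111111101111
01000000001000
position 9 holds 0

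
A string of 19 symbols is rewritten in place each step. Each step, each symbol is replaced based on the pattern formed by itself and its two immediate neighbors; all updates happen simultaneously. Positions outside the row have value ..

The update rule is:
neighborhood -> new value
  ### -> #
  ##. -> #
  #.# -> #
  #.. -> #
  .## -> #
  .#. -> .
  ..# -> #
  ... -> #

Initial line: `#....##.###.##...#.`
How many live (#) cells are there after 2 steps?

step 1: .################.#
step 2: ##################.
count of #: 18

18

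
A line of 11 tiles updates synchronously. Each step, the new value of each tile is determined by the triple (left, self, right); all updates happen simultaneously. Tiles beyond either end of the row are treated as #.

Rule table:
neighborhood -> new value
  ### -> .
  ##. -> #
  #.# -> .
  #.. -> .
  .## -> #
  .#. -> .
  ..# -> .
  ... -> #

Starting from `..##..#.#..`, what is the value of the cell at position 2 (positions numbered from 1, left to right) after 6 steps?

.

..##.......
..##.#####.
..##.#...#.
..##...#...
..##.#...#.  (repeats step 3; period 2)
step 6: ..##...#...
position 2 holds .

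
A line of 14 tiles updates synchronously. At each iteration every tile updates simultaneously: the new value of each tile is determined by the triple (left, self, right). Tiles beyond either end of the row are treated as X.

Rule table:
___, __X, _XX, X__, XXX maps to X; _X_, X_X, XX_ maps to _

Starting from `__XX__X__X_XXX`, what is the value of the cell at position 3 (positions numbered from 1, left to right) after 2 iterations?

_

iteration 1: XXX_XX_XX__XXX
iteration 2: XX__X__X_XXXXX
position 3 holds _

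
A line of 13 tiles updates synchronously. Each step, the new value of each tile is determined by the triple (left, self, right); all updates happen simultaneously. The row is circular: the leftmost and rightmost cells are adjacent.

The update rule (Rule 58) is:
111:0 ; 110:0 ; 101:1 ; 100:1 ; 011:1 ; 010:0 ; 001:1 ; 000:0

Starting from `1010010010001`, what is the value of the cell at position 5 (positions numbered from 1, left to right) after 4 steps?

step 1: 0101101101011
step 2: 1011011010110
step 3: 0110110101101
step 4: 1101101011010
position 5 holds 1

1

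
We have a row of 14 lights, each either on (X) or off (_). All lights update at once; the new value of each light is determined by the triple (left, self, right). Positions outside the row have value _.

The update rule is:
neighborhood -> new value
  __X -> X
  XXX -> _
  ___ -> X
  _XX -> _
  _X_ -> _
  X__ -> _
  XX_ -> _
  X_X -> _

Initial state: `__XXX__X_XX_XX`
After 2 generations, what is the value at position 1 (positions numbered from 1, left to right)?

XX____X_______
___XXX__XXXXXX
position 1 holds _

_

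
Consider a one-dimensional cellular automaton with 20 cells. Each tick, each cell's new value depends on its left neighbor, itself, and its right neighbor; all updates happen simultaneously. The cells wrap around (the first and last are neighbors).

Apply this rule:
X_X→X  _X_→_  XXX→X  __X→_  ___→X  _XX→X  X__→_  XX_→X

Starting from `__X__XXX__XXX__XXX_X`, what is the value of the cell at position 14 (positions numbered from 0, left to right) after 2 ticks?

tick 1: _____XXX__XXX__XXXX_
tick 2: XXXX_XXX__XXX__XXXX_
position 14 holds _

_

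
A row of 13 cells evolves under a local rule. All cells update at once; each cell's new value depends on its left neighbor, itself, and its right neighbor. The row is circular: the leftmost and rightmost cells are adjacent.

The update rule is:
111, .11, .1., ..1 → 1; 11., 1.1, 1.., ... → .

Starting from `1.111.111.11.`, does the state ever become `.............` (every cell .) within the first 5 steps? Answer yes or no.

no

step 1: 1.11..11..1..
step 2: 1.1..11..11.1
step 3: ..1.11..11..1
step 4: .11.1..11..11
step 5: .1..1.11..11.
step 5 is .1..1.11..11., still not uniform .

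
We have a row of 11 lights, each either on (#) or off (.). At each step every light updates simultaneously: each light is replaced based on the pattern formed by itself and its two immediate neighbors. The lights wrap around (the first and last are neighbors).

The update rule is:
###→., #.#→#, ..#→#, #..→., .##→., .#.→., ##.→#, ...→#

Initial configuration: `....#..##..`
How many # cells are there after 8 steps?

####..#.#.#
...#.#.#.#.
###.#.#.#..
..##.#.#..#
.#.##.#..#.
#.#.##..#..
.#.#.#.#..#
#.#.#.#..#.
count of #: 5

5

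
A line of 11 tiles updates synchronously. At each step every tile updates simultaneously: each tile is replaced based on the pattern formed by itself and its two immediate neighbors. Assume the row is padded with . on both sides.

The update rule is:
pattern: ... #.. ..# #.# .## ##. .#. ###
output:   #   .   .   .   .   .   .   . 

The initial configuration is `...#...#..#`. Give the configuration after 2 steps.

##...#.....
...#...####

...#...####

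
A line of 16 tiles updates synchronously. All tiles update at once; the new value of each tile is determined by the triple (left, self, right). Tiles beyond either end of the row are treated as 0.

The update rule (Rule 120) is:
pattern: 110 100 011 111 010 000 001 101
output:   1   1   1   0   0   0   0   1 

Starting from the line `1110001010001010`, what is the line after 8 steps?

step 1: 1011000101000101
step 2: 0111100010100010
step 3: 0100110001010001
step 4: 0010111000101000
step 5: 0001101100010100
step 6: 0001111110001010
step 7: 0001000011000101
step 8: 0000100011100010

0000100011100010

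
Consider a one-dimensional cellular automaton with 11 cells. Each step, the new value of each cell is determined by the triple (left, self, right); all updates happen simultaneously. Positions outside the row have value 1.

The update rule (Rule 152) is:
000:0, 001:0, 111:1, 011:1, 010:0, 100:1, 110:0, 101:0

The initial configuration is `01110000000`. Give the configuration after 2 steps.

step 1: 01101000000
step 2: 01000100000

01000100000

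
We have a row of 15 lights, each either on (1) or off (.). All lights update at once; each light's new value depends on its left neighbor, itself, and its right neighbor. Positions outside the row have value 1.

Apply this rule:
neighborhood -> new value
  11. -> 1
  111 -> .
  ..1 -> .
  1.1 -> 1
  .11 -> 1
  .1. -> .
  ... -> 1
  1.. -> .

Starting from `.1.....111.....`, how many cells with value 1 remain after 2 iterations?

iteration 1: 1..111.1.1.111.
iteration 2: 1..1.11.1.11.11
count of 1: 9

9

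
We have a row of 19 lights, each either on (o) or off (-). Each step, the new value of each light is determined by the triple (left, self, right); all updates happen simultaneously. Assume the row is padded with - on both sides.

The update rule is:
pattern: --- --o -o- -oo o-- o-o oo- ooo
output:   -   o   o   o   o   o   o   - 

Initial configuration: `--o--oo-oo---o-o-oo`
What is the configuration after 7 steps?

step 1: -oooooooooo-ooooooo
step 2: oo--------ooo-----o
step 3: ooo------oo-oo---oo
step 4: o-oo----ooooooo-ooo
step 5: ooooo--oo-----ooo-o
step 6: o---oooooo---oo-ooo
step 7: oo-oo----oo-ooooo-o

oo-oo----oo-ooooo-o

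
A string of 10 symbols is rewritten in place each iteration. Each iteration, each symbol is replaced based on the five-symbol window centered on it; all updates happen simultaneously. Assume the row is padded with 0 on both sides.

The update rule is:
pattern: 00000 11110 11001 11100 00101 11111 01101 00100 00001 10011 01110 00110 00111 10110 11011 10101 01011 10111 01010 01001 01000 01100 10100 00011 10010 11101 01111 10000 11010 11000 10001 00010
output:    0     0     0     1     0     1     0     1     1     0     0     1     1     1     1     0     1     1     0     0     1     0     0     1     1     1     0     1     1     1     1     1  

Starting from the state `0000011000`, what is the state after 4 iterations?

iteration 1: 0001110110
iteration 2: 0111011101
iteration 3: 1101110110
iteration 4: 1011011101

1011011101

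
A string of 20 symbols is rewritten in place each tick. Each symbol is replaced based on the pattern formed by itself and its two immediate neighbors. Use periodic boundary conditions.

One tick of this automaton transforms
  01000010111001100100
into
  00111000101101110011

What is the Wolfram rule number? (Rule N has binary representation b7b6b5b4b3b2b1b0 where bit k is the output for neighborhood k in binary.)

position 9: 111 → 0  (bit 7 = 0)
position 10: 110 → 1  (bit 6 = 1)
position 7: 101 → 0  (bit 5 = 0)
position 2: 100 → 1  (bit 4 = 1)
position 8: 011 → 1  (bit 3 = 1)
position 1: 010 → 0  (bit 2 = 0)
position 0: 001 → 0  (bit 1 = 0)
position 3: 000 → 1  (bit 0 = 1)
bits b7..b0 = 01011001 = 89

89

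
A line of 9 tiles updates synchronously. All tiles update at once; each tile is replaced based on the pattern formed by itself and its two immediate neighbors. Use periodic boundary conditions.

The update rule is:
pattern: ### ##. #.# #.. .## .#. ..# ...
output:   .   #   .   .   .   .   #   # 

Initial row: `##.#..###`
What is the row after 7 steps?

step 1: .#...#...
step 2: #..##..##
step 3: #.#.#.#..
step 4: ........#
step 5: .#######.
step 6: #......#.
step 7: ..#####..

..#####..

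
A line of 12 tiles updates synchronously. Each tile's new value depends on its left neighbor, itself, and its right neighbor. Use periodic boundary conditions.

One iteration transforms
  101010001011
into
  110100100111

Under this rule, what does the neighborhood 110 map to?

At position 0 the neighborhood is 110; the next row has 1 there.

1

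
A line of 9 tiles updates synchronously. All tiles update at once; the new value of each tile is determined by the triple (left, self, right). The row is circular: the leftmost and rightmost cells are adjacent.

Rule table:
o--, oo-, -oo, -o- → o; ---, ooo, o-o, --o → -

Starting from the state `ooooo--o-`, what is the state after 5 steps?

o---oo-o-
oo--oo-o-
ooo-oo-o-
o-o-oo-o-
o-o-oo-o-

o-o-oo-o-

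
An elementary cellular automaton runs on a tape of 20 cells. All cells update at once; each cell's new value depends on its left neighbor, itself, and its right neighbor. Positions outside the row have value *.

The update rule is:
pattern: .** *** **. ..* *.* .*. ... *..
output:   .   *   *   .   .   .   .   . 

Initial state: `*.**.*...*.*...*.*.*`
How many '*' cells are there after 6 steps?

*..*................
*...................
*...................  (fixed point — unchanged through step 6)
count of *: 1

1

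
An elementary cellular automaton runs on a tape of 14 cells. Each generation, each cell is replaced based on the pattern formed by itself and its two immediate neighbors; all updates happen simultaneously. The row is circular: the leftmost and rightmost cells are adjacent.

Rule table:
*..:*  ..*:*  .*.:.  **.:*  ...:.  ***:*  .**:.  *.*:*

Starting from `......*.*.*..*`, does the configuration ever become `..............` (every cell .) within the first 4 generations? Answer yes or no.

*....*.*.*.**.
.*..*.*.*.*.**
*.**.*.*.*.*.*
**.**.*.*.*.*.
generation 4 is **.**.*.*.*.*., still not uniform .

no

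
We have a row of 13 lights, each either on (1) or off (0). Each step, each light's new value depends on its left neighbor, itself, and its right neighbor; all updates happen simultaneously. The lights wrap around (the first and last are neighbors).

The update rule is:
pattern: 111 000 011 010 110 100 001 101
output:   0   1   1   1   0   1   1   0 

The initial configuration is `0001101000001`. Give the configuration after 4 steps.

1111001111111
0000111000000
1111100111111
0000011100000

0000011100000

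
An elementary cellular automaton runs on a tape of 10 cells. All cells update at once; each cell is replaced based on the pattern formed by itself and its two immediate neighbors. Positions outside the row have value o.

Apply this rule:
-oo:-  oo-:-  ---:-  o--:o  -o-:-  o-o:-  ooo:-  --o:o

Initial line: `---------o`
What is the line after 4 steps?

o-------o-
-o-----o--
--o---o-oo
oo-o-o----

oo-o-o----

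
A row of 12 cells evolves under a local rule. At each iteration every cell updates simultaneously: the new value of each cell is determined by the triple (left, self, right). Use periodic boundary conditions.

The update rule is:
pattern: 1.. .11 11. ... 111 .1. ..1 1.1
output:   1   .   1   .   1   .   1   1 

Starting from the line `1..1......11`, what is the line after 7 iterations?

111.1....1.1
1111.1..1.1.
.1111.11.1.1
1.1111.11.1.
.1.1111.11.1
1.1.1111.11.
.1.1.1111.11

.1.1.1111.11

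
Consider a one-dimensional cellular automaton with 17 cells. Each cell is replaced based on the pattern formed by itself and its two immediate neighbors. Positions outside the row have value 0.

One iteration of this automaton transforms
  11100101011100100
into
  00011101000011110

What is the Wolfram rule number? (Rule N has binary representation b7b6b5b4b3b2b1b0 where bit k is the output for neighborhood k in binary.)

position 1: 111 → 0  (bit 7 = 0)
position 2: 110 → 0  (bit 6 = 0)
position 6: 101 → 0  (bit 5 = 0)
position 3: 100 → 1  (bit 4 = 1)
position 0: 011 → 0  (bit 3 = 0)
position 5: 010 → 1  (bit 2 = 1)
position 4: 001 → 1  (bit 1 = 1)
position 16: 000 → 0  (bit 0 = 0)
bits b7..b0 = 00010110 = 22

22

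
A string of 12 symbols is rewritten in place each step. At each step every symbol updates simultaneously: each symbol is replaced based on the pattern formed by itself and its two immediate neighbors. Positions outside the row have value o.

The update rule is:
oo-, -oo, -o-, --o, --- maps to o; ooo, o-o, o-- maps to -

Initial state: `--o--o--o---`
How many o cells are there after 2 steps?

7

-oo-oo-oo-oo
-oo-oo-oo-o-
count of o: 7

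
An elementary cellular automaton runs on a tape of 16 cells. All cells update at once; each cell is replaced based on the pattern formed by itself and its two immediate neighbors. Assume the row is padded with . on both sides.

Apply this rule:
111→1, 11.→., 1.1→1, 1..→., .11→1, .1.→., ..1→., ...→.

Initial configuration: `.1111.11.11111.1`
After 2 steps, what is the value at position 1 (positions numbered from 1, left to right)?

.

.111.11.11111.1.
.11.11.11111.1..
position 1 holds .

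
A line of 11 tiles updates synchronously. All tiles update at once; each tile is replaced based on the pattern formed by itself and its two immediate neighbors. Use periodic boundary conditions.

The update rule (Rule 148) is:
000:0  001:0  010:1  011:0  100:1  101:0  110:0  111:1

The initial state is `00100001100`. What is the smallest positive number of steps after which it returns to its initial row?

22

00110000010
00001000011
10001100000
11000010000
00100011000
00110000100
00001000110
00001100001
10000010001
01000011000
01100000100
00010000110
00011000001
10000100001
01000110000
01100001000
00010001100
00011000010
00000100011
10000110000
11000001000
00100001100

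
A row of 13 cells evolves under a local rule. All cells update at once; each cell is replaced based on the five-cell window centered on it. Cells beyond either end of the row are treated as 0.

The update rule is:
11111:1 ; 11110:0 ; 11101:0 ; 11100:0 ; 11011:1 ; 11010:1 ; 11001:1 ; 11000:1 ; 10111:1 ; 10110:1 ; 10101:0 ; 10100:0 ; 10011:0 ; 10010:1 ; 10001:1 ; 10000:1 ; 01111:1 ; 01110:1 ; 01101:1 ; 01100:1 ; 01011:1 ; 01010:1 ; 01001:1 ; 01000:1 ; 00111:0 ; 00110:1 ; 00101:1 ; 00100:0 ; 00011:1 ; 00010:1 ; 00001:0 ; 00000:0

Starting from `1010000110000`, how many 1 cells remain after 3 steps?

1101101111100
1111111110011
0111111001011
count of 1: 9

9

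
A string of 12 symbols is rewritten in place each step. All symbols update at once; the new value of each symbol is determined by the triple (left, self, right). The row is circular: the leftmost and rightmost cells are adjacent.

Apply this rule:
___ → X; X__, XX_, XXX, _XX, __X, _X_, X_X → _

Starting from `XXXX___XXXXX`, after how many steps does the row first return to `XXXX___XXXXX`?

2

_____X______
XXXX___XXXXX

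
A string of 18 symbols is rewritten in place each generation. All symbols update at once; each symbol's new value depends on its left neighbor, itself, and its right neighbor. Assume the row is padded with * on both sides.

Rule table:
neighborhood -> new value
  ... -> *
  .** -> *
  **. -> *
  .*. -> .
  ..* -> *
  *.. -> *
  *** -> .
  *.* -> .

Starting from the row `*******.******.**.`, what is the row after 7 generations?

.....*****..****..

......*.*....*.**.
******...****..**.
.....*****..*****.
******...****...*.
.....*****..****..
******...****..***
.....*****..****..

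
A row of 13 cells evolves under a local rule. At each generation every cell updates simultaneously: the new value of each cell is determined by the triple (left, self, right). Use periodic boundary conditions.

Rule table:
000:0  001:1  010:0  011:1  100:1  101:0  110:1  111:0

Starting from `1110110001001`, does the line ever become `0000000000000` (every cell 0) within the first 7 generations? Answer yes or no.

0010111010111
1100101000101
0111000101001
0101101000110
1001100101111
1111111001000
1000001110101
generation 7 is 1000001110101, still not uniform 0

no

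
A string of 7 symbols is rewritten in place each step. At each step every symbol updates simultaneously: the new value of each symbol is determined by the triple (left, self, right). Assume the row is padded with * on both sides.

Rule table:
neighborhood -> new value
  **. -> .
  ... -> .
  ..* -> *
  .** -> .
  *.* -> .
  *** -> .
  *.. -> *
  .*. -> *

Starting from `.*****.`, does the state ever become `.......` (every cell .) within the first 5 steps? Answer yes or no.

step 1: .......
all cells are . at step 1

yes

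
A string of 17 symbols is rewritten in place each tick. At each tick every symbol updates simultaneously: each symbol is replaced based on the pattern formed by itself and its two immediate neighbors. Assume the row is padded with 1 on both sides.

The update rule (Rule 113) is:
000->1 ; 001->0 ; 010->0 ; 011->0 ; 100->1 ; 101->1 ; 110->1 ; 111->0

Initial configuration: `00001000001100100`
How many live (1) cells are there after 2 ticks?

11100111100110010
00110000110011001
count of 1: 7

7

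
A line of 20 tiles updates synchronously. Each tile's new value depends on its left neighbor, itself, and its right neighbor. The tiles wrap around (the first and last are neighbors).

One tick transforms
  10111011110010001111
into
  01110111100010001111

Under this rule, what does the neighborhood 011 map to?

1

At position 2 the neighborhood is 011; the next row has 1 there.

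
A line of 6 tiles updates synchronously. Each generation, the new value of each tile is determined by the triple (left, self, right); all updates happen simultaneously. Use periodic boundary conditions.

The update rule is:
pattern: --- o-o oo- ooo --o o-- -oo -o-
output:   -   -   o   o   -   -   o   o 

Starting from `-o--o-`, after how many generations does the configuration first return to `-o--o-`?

1

generation 1: -o--o-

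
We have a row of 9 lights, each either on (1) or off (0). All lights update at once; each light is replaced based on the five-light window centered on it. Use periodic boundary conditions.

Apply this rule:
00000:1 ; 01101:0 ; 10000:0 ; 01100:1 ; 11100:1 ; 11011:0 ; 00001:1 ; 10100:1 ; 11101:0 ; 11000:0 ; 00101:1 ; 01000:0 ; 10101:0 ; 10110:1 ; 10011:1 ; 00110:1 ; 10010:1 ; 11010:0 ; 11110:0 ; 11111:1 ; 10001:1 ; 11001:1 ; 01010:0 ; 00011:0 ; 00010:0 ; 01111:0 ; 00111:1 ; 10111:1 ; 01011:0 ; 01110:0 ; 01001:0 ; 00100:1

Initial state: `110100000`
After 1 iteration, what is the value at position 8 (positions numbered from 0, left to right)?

0

100100110
position 8 holds 0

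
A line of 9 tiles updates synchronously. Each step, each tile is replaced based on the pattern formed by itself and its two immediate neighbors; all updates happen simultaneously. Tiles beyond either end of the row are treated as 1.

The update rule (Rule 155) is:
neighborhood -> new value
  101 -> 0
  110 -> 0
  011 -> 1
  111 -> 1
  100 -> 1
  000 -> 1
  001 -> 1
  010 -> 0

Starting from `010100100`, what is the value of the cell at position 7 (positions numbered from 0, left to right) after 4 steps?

step 1: 000011011
step 2: 111110011
step 3: 111101111
step 4: 111001111
position 7 holds 1

1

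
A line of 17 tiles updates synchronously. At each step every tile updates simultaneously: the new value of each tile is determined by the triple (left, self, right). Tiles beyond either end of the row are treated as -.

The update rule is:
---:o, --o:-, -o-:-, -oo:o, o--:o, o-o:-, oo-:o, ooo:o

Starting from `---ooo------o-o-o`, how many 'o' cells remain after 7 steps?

oo-oooooooo------
oo-oooooooooooooo
oo-oooooooooooooo  (fixed point — unchanged through step 7)
count of o: 16

16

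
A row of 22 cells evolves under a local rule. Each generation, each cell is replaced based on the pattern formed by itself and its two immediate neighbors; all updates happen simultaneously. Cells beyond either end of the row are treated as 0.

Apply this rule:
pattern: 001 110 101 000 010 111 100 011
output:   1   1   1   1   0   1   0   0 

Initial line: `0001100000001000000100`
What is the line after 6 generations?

generation 1: 1110101111110011111001
generation 2: 0111010111110101111010
generation 3: 1011101011111010111100
generation 4: 0101110101111101011101
generation 5: 1010111010111110101110
generation 6: 0101011101011111010110

0101011101011111010110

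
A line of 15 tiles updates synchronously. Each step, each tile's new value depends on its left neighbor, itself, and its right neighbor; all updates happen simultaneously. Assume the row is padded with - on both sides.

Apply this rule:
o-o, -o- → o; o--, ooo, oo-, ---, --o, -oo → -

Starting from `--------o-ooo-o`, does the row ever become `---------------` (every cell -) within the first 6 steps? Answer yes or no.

yes

--------oo---oo
---------------
all cells are - at step 2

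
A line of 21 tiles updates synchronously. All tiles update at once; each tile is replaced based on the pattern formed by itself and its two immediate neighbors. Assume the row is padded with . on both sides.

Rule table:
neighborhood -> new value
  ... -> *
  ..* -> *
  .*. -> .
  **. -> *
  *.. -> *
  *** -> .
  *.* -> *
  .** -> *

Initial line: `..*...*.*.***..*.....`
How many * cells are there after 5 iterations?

16

**.***.*.**.***.*****
****.**.*****.***...*
*..******...***.****.
.***....*****.***..**
**.******...***.*****
count of *: 16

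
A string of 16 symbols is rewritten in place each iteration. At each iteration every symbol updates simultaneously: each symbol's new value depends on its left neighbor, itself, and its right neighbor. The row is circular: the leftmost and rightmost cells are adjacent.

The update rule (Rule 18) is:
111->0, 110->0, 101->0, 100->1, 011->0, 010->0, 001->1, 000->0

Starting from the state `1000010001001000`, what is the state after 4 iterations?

1011010000000000

iteration 1: 0100101010110101
iteration 2: 0011000000000000
iteration 3: 0100100000000000
iteration 4: 1011010000000000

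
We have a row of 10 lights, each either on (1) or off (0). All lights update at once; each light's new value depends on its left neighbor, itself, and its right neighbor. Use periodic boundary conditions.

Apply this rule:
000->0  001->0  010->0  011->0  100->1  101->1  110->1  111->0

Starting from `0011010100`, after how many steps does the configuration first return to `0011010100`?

0001101010
0000110101
1000011010
0100001101
1010000110
0101000011
1010100001
1101010000
0110101000
0011010100

10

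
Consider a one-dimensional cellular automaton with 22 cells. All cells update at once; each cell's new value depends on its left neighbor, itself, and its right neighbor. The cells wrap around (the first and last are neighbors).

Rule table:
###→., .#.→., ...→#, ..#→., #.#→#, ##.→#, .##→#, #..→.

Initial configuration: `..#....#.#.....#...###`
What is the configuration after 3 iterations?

.#####.###..#.#....#..

iteration 1: ....##..#..###...#.#.#
iteration 2: .##.##.....#.#.#..#.#.
iteration 3: .#####.###..#.#....#..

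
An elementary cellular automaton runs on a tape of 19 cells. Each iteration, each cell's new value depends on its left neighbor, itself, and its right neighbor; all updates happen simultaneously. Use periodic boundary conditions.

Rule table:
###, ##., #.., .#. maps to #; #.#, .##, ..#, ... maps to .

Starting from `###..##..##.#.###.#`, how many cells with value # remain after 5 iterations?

10

####..##..#.#..##..
.####..##.#.##..##.
..####..#.#..##..##
#..####.#.##..##..#
##..###.#..##..##..
count of #: 10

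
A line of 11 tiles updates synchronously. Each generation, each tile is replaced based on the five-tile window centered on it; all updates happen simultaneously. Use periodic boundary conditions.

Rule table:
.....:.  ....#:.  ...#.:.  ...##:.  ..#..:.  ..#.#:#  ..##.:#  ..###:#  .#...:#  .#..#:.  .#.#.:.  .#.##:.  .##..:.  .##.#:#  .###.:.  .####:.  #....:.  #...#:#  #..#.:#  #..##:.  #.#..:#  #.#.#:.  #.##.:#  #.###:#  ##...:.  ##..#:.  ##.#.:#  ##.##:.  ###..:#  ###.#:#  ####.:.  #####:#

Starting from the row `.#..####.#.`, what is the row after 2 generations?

###....#.##

#...#..###.
###....#.##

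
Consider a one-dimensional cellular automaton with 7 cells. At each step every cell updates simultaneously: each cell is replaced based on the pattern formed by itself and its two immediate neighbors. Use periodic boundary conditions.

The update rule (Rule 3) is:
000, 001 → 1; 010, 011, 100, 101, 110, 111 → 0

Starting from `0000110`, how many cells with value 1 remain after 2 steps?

2

1111000
0000011
count of 1: 2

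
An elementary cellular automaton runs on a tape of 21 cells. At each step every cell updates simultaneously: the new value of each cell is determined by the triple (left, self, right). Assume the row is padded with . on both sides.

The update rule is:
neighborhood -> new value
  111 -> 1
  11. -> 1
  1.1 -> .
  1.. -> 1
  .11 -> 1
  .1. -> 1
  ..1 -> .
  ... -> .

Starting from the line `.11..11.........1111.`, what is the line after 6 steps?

.111.11111111...11111

step 1: .111.111........11111
step 2: .111.1111.......11111
step 3: .111.11111......11111
step 4: .111.111111.....11111
step 5: .111.1111111....11111
step 6: .111.11111111...11111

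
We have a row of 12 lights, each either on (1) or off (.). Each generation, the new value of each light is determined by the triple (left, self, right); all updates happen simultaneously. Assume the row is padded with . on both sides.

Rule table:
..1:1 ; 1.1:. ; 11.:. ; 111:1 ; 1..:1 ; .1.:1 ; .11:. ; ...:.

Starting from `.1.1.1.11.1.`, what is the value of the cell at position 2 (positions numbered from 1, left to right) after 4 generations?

generation 1: 11.1.1....11
generation 2: ...1.11..1..
generation 3: ..11...1111.
generation 4: .1..1.1.11.1
position 2 holds 1

1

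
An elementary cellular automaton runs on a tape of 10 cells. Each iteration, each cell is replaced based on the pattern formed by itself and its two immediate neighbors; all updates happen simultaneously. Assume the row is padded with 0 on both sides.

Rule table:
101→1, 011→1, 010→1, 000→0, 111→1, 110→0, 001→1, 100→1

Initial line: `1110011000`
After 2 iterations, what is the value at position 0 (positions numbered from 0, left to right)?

iteration 1: 1101110100
iteration 2: 1011101110
position 0 holds 1

1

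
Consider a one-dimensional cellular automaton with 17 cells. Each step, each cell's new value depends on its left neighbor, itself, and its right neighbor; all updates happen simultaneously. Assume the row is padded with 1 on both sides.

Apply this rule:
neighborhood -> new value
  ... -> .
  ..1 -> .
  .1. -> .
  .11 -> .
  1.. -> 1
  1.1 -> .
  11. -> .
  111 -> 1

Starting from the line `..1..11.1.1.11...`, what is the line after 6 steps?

..1..1..1........

1..1..........1..
.1..1..........1.
..1..1...........
1..1..1..........
.1..1..1.........
..1..1..1........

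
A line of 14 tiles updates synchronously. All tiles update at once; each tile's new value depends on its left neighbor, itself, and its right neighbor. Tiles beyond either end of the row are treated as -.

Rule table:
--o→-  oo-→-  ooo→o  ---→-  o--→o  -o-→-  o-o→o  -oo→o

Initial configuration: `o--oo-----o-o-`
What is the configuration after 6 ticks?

------o-o-o---

-o-o-o-----o-o
--o-o-o-----o-
---o-o-o-----o
----o-o-o-----
-----o-o-o----
------o-o-o---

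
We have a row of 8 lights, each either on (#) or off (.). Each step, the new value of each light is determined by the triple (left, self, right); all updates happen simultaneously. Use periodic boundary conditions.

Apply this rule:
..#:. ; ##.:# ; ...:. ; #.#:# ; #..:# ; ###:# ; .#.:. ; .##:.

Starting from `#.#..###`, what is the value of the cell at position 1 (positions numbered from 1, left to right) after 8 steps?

#

##.#..##
###.#..#
####.#..
.####.#.
..####.#
#..####.
.#..####
#.#..###
position 1 holds #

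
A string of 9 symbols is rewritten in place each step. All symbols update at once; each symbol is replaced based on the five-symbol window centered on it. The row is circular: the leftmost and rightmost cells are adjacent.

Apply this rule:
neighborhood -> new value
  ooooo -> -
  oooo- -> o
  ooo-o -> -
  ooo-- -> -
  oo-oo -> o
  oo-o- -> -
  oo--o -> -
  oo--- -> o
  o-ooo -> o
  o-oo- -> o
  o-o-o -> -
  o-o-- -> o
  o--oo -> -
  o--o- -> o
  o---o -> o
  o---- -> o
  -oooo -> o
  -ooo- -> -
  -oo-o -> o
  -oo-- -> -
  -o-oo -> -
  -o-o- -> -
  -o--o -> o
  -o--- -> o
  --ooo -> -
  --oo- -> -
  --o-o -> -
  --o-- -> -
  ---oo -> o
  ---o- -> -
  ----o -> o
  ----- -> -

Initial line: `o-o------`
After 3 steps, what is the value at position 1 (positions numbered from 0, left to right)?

-

--ooo--o-
oo----o-o
--ooo---o
position 1 holds -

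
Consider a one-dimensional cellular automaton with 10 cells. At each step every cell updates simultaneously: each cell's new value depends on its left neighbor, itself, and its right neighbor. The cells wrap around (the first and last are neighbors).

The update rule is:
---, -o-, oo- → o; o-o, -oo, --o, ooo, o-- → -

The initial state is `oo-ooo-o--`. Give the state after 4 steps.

step 1: -o---o-o--
step 2: -o-o-o-o-o
step 3: -o-o-o-o-o  (fixed point — unchanged through step 4)

-o-o-o-o-o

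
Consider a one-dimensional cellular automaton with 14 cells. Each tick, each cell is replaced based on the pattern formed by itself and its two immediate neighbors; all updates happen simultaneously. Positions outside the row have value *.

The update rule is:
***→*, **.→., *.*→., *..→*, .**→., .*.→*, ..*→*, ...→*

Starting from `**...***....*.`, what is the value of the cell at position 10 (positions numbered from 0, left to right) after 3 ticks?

*

tick 1: *.***.*.*****.
tick 2: ...*..*..***..
tick 3: *********.*.**
position 10 holds *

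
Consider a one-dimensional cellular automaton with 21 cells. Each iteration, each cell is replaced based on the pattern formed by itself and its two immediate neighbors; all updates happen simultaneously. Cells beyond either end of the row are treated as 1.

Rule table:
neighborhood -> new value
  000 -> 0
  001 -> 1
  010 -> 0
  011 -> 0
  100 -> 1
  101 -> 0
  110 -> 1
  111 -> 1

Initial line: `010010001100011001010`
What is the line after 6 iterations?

001101010110101110000
110100000010000111001
110010000101001011110
111101001000110001110
111100110101011010110
111111010000001000010

111111010000001000010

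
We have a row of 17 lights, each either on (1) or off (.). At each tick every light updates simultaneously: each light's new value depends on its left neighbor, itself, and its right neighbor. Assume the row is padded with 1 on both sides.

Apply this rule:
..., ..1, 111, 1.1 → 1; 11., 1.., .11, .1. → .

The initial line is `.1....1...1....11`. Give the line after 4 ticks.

1..111..11..111.1
..1.1..1...1.1.1.
.1.1..1..11.1.1.1
1.1..1..1..1.1.1.

1.1..1..1..1.1.1.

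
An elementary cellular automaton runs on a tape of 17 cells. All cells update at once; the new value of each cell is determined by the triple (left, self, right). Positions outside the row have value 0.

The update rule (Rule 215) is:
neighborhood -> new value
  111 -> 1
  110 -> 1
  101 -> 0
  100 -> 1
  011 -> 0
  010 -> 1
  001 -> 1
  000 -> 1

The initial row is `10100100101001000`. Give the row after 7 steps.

step 1: 10111111101111111
step 2: 10011111100111111
step 3: 11101111111011111
step 4: 01100111111001111
step 5: 10111011111110111
step 6: 10011001111110011
step 7: 11101110111111101

11101110111111101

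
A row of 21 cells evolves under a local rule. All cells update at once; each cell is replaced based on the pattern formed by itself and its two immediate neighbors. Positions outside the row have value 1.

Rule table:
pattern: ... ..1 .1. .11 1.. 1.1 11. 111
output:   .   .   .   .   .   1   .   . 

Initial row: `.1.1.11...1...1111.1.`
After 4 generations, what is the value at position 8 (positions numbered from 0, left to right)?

.

1.1.1.............1.1
.1.1...............1.
1.1.................1
.1...................
position 8 holds .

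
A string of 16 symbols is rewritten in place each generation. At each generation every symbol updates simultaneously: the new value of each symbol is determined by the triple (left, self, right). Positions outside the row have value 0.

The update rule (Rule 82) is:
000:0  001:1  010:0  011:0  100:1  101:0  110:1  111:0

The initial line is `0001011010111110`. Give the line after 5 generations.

1010001000000010

0010001000000011
0101010100000101
1000000010001000
0100000101010100
1010001000000010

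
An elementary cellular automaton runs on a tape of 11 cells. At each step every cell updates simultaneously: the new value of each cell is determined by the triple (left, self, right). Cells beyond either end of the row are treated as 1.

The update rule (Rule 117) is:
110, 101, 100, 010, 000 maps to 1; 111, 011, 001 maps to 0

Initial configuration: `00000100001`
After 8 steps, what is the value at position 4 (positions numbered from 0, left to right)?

step 1: 11110111100
step 2: 00011000110
step 3: 11001110011
step 4: 01100011000
step 5: 10111001110
step 6: 11001100011
step 7: 01100111000
step 8: 10110001110
position 4 holds 0

0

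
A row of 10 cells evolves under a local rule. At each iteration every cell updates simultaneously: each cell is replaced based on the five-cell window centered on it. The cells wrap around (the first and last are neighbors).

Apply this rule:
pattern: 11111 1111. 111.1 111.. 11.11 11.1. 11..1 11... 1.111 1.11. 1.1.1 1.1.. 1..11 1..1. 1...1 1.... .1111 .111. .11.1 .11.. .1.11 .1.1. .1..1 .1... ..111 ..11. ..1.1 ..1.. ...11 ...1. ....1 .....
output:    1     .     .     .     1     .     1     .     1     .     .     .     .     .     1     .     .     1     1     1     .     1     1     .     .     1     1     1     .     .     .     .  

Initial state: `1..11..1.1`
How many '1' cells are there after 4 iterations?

iteration 1: 11.111.1..
iteration 2: 11111...1.
iteration 3: 1.1...1.1.
iteration 4: .1..1.11.1
count of 1: 5

5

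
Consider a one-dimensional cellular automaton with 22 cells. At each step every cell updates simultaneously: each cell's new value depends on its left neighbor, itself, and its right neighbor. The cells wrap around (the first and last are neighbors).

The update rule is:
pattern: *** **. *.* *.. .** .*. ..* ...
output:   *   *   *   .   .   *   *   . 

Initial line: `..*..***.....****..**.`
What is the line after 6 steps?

*****.****.***.***.***

step 1: .**.*.**....*.***.*.*.
step 2: *.****.*...***.******.
step 3: **.*****..*.***.******
step 4: ***.****.***.***.*****
step 5: ****.****.***.***.****
step 6: *****.****.***.***.***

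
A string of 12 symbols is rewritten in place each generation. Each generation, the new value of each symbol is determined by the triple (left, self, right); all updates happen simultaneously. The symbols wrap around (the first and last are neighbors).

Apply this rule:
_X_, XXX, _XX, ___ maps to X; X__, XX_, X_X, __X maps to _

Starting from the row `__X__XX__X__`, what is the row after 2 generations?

X_X__X___X_X
__X__X_X_X_X

__X__X_X_X_X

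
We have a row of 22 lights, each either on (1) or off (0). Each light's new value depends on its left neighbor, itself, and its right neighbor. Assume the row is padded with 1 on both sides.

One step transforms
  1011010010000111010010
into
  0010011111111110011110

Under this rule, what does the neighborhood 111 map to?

At position 14 the neighborhood is 111; the next row has 1 there.

1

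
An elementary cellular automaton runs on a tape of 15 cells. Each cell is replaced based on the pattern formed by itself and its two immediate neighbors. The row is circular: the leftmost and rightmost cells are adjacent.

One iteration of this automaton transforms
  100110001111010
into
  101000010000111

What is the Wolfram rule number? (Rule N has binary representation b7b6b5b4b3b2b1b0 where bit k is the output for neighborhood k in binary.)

position 9: 111 → 0  (bit 7 = 0)
position 4: 110 → 0  (bit 6 = 0)
position 12: 101 → 1  (bit 5 = 1)
position 1: 100 → 0  (bit 4 = 0)
position 3: 011 → 0  (bit 3 = 0)
position 0: 010 → 1  (bit 2 = 1)
position 2: 001 → 1  (bit 1 = 1)
position 6: 000 → 0  (bit 0 = 0)
bits b7..b0 = 00100110 = 38

38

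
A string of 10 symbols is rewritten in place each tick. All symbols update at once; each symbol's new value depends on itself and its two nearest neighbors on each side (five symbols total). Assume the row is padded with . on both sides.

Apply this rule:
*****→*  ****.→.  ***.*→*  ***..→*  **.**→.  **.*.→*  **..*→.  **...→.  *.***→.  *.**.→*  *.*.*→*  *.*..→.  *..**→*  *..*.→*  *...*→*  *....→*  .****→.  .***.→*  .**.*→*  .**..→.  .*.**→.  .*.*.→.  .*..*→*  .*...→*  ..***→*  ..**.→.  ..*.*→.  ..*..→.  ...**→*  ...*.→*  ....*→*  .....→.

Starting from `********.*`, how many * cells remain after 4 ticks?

4

*.****.**.
.....*.*..
...**...**
.**...**..
count of *: 4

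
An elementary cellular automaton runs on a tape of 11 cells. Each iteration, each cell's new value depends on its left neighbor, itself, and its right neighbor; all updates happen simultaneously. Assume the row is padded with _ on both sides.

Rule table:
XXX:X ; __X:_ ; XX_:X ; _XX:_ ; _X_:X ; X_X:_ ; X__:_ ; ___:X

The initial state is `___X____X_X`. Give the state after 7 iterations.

_X_X__X_X_X

iteration 1: XX_X_XX_X_X
iteration 2: _X_X__X_X_X
iteration 3: _X_X__X_X_X  (fixed point — unchanged through iteration 7)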